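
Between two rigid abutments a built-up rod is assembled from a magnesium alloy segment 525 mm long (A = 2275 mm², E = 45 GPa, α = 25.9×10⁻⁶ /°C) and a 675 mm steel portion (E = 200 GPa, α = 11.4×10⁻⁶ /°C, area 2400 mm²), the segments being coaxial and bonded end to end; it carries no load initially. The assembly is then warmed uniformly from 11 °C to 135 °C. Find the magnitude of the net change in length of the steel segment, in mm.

|ΔL| ≈ 0.386 mm

With the walls removed the bar would change length by δ_free = Σ αᵢΔT Lᵢ = 25.9×10⁻⁶×124×525 + 11.4×10⁻⁶×124×675 = 2.64 mm.
The rigid supports impose zero overall length change; the single axial force P common to all segments must satisfy P Σ Lᵢ/(AᵢEᵢ) = δ_free.
The series flexibility is Σ Lᵢ/(AᵢEᵢ) = 525/(2275×45×10³) + 675/(2400×200×10³) = 6.534×10⁻⁶ mm/N.
Hence P = δ_free / Σ(L/AE) = 2.64/6.534×10⁻⁶ = 404.1 kN (compressive).
For the steel segment, free thermal change = 11.4×10⁻⁶×124×675 = 0.9542 mm and elastic change from P = 404100×675/(2400×200×10³) = 0.5682 mm; these oppose, so the net change is 0.386 mm (segment lengthens).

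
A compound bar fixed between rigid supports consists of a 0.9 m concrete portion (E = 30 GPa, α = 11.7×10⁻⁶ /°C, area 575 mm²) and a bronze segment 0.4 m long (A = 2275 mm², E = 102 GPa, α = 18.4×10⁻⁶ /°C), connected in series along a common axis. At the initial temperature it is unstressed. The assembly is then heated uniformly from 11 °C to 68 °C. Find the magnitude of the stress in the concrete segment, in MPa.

With the walls removed the bar would change length by δ_free = Σ αᵢΔT Lᵢ = 11.7×10⁻⁶×57×900 + 18.4×10⁻⁶×57×400 = 1.02 mm.
The walls prevent any net length change, so an axial force P (same in every segment) develops. Compatibility: P · Σ Lᵢ/(AᵢEᵢ) = δ_free.
The series flexibility is Σ Lᵢ/(AᵢEᵢ) = 900/(575×30×10³) + 400/(2275×102×10³) = 5.39×10⁻⁵ mm/N.
So P = 1.02 / 5.39×10⁻⁵ = 18.92 kN, compressive.
σ_{concrete} = P / A = 18920 / 575 = 32.9 MPa.

σ ≈ 32.9 MPa (compressive)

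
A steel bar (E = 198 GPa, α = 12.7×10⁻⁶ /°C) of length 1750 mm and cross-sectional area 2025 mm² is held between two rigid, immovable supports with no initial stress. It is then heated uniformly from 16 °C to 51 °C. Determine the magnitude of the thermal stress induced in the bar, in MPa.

σ ≈ 88 MPa (compressive)

Because both ends are immovable the net strain is zero, and the suppressed thermal strain is αΔT = 12.7×10⁻⁶ × 35 = 444.5×10⁻⁶.
σ = EαΔT = 198×10³ × 12.7×10⁻⁶ × 35 = 88.01 MPa (compressive; the bar is trying to expand).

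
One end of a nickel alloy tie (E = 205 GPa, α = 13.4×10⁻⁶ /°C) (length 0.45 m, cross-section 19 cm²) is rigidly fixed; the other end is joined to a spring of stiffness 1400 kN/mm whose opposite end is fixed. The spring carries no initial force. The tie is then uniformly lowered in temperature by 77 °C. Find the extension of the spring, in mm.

Free thermal contraction: δ_free = αΔT L = 13.4×10⁻⁶ × 77 × 450 = 0.4643 mm.
With a force P in the spring, the elastic change of the tie is PL/(AE) and that of the spring is P/k; compatibility requires their sum to equal δ_free.
So P = δ_free / [L/(AE) + 1/k] = 0.4643 / [ 450/(1900×205×10³) + 1/(1400×10³) ].
P = 0.4643 / 1.87×10⁻⁶ = 248300 N.
Spring extension = P/k = 248300/(1400×10³) = 0.1774 mm.

δ ≈ 0.177 mm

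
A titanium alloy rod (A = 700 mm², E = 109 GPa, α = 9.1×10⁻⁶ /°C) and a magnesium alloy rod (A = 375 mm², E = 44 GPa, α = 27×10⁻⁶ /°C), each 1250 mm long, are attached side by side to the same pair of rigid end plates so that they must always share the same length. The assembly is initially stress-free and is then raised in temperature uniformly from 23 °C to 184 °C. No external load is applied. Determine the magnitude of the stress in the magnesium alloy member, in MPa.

σ ≈ 104 MPa (compressive)

Both members must finish at the same length. With the larger α, the magnesium alloy tends to over-expand; the plates restrain it, putting the magnesium alloy in compression and the titanium alloy in tension. With no external load the two internal forces are equal and opposite, magnitude P.
Equating the net (thermal + elastic) strains gives |α₁ − α₂|·ΔT = P·[1/(A₁E₁) + 1/(A₂E₂)].
|α₁ − α₂|·ΔT = 17.9×10⁻⁶ × 161 = 0.002882.
1/(A₁E₁) + 1/(A₂E₂) = 1/(700×109×10³) + 1/(375×44×10³) = 7.371×10⁻⁸ N⁻¹.
P = 0.002882 / 7.371×10⁻⁸ = 39100 N = 39.1 kN.
σ_{magnesium alloy} = P/A₂ = 39100/375 = 104.3 MPa, compressive.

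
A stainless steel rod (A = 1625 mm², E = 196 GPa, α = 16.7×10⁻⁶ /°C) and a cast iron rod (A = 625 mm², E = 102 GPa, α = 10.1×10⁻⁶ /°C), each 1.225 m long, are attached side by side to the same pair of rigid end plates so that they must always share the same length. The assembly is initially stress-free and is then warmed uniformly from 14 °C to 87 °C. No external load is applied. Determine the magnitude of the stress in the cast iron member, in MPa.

σ ≈ 40.9 MPa (tensile)

Equilibrium of a rigid end plate with no external load gives equal and opposite internal forces ±P in the two members. Since α_{stainless steel} > α_{cast iron}, heating drives the stainless steel into compression and the cast iron into tension.
Equating the net (thermal + elastic) strains gives |α₁ − α₂|·ΔT = P·[1/(A₁E₁) + 1/(A₂E₂)].
|α₁ − α₂|·ΔT = 6.6×10⁻⁶ × 73 = 0.0004818.
1/(A₁E₁) + 1/(A₂E₂) = 1/(1625×196×10³) + 1/(625×102×10³) = 1.883×10⁻⁸ N⁻¹.
So P = 0.0004818 / 1.883×10⁻⁸ = 25.59 kN.
σ_{cast iron} = P/A₂ = 25590/625 = 40.95 MPa, tensile.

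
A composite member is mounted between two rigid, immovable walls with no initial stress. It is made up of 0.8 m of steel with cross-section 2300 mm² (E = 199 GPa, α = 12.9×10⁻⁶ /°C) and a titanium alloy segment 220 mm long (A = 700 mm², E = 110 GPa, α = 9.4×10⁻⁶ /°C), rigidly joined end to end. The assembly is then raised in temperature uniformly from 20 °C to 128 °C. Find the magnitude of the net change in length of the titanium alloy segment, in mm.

|ΔL| ≈ 0.607 mm

Free thermal expansion of the whole bar: Σ αᵢΔT Lᵢ = 12.9×10⁻⁶×108×800 + 9.4×10⁻⁶×108×220 = 1.338 mm.
The walls prevent any net length change, so an axial force P (same in every segment) develops. Compatibility: P · Σ Lᵢ/(AᵢEᵢ) = δ_free.
The series flexibility is Σ Lᵢ/(AᵢEᵢ) = 800/(2300×199×10³) + 220/(700×110×10³) = 4.605×10⁻⁶ mm/N.
So P = 1.338 / 4.605×10⁻⁶ = 290.5 kN, compressive.
For the titanium alloy segment, free thermal change = 9.4×10⁻⁶×108×220 = 0.2233 mm and elastic change from P = 290500×220/(700×110×10³) = 0.8301 mm; these oppose, so the net change is 0.607 mm (segment shortens).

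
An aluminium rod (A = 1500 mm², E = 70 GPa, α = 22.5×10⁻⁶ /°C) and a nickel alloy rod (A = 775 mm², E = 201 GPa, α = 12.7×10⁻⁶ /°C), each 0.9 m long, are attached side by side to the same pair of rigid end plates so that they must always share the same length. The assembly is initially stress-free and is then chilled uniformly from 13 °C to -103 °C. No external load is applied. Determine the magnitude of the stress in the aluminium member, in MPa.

σ ≈ 47.5 MPa (tensile)

The aluminium has the larger α, so on cooling it would change length more than the nickel alloy if both were free. The rigid plates force a common final length, so the aluminium is put into tension and the nickel alloy into compression, with equal and opposite forces P (no external load).
Setting the final lengths equal and cancelling L: (α₁ − α₂)ΔT = P/(A₁E₁) + P/(A₂E₂).
|α₁ − α₂|·ΔT = 9.8×10⁻⁶ × 116 = 0.001137.
1/(A₁E₁) + 1/(A₂E₂) = 1/(1500×70×10³) + 1/(775×201×10³) = 1.594×10⁻⁸ N⁻¹.
P = 0.001137 / 1.594×10⁻⁸ = 71300 N = 71.3 kN.
σ_{aluminium} = P/A₁ = 71300/1500 = 47.54 MPa, tensile.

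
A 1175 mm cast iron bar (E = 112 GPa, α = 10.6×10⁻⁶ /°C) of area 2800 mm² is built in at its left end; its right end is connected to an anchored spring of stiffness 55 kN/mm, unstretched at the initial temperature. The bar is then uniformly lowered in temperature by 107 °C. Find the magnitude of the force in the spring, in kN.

If the spring were absent the bar would shorten by αΔT L = 10.6×10⁻⁶ × 107 × 1175 = 1.333 mm.
Let P be the tensile force in the spring. The bar extends elastically by PL/(AE) and the spring stretches by P/k; together these equal δ_free.
So P = δ_free / [L/(AE) + 1/k] = 1.333 / [ 1175/(2800×112×10³) + 1/(55×10³) ].
P = 1.333 / 2.193×10⁻⁵ = 60770 N.

P ≈ 60.8 kN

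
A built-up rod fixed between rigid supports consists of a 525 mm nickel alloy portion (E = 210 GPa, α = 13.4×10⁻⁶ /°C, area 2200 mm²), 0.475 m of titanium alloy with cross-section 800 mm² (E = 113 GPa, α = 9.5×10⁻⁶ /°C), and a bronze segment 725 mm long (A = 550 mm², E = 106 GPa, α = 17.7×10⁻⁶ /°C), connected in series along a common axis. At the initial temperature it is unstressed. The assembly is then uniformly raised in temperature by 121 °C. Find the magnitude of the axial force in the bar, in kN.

P ≈ 157 kN (compressive)

Free thermal expansion of the whole bar: Σ αᵢΔT Lᵢ = 13.4×10⁻⁶×121×525 + 9.5×10⁻⁶×121×475 + 17.7×10⁻⁶×121×725 = 2.95 mm.
The rigid supports impose zero overall length change; the single axial force P common to all segments must satisfy P Σ Lᵢ/(AᵢEᵢ) = δ_free.
The series flexibility is Σ Lᵢ/(AᵢEᵢ) = 525/(2200×210×10³) + 475/(800×113×10³) + 725/(550×106×10³) = 1.883×10⁻⁵ mm/N.
P = 2.95 / 1.883×10⁻⁵ = 156700 N = 156.7 kN, compressive.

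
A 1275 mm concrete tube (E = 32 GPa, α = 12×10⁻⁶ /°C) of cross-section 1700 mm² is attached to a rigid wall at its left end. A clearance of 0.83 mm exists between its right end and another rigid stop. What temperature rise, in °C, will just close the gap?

The gap closes when αΔT L = 0.83 mm, since the tube is still unstressed at that instant.
So ΔT = g/(αL) = 0.83/(12×10⁻⁶ × 1275) = 54.25 °C.

ΔT ≈ 54.2 °C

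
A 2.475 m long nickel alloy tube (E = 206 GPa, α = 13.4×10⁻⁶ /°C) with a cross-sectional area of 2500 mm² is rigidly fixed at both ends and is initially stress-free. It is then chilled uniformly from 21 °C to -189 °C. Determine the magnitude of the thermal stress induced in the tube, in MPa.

σ ≈ 580 MPa (tensile)

The supports are rigid, so the total axial strain is zero. The restrained thermal strain is ε = αΔT = 13.4×10⁻⁶ × 210 = 2814×10⁻⁶.
Hence σ = E·αΔT = 206×10³ × 2814×10⁻⁶ = 579.7 MPa, tensile.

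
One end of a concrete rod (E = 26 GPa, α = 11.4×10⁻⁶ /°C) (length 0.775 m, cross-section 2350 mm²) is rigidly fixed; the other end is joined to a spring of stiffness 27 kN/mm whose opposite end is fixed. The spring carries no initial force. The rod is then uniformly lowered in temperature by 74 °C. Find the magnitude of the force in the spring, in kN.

P ≈ 13.1 kN

The unrestrained thermal change is αΔT L = 11.4×10⁻⁶ × 74 × 775 = 0.6538 mm.
With a force P in the spring, the elastic change of the rod is PL/(AE) and that of the spring is P/k; compatibility requires their sum to equal δ_free.
P [ L/(AE) + 1/k ] = δ_free → P [ 775/(2350×26×10³) + 1/(27×10³) ] = 0.6538.
P = 0.6538 / 4.972×10⁻⁵ = 13150 N.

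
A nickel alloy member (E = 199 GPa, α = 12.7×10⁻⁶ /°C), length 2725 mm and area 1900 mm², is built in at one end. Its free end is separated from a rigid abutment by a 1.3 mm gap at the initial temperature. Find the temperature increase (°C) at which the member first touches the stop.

The gap closes when αΔT L = 1.3 mm, since the member is still unstressed at that instant.
So ΔT = g/(αL) = 1.3/(12.7×10⁻⁶ × 2725) = 37.56 °C.

ΔT ≈ 37.6 °C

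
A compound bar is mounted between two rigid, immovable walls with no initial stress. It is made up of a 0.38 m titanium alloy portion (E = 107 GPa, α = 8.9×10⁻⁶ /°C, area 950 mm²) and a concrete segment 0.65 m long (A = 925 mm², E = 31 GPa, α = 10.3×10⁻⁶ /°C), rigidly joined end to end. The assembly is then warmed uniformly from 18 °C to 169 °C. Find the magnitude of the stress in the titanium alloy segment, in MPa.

With the walls removed the bar would change length by δ_free = Σ αᵢΔT Lᵢ = 8.9×10⁻⁶×151×380 + 10.3×10⁻⁶×151×650 = 1.522 mm.
The rigid supports impose zero overall length change; the single axial force P common to all segments must satisfy P Σ Lᵢ/(AᵢEᵢ) = δ_free.
The series flexibility is Σ Lᵢ/(AᵢEᵢ) = 380/(950×107×10³) + 650/(925×31×10³) = 2.641×10⁻⁵ mm/N.
Hence P = δ_free / Σ(L/AE) = 1.522/2.641×10⁻⁵ = 57.62 kN (compressive).
σ_{titanium alloy} = P / A = 57620 / 950 = 60.66 MPa.

σ ≈ 60.7 MPa (compressive)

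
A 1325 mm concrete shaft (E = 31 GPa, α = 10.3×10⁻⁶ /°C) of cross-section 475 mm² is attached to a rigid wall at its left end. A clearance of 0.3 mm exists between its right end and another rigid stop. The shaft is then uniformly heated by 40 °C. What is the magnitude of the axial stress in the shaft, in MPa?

σ ≈ 5.75 MPa (compressive)

Free thermal elongation = αΔT L = 10.3×10⁻⁶ × 40 × 1325 = 0.5459 mm.
After closing the 0.3 mm clearance, 0.5459 − 0.3 = 0.2459 mm of expansion remains to be suppressed by the wall.
Compatibility: PL/(AE) = 0.2459 mm, so σ = P/A = E × (0.2459/1325) = 5.753 MPa.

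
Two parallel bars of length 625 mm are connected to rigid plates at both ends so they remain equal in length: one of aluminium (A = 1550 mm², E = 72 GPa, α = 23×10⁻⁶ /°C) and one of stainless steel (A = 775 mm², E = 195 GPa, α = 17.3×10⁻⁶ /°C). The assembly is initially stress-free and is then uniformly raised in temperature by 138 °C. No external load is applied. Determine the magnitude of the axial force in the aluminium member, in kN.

P ≈ 50.5 kN (compressive in the aluminium)

Both members must finish at the same length. With the larger α, the aluminium tends to over-expand; the plates restrain it, putting the aluminium in compression and the stainless steel in tension. With no external load the two internal forces are equal and opposite, magnitude P.
Equating the net (thermal + elastic) strains gives |α₁ − α₂|·ΔT = P·[1/(A₁E₁) + 1/(A₂E₂)].
|α₁ − α₂|·ΔT = 5.7×10⁻⁶ × 138 = 0.0007866.
1/(A₁E₁) + 1/(A₂E₂) = 1/(1550×72×10³) + 1/(775×195×10³) = 1.558×10⁻⁸ N⁻¹.
So P = 0.0007866 / 1.558×10⁻⁸ = 50.5 kN.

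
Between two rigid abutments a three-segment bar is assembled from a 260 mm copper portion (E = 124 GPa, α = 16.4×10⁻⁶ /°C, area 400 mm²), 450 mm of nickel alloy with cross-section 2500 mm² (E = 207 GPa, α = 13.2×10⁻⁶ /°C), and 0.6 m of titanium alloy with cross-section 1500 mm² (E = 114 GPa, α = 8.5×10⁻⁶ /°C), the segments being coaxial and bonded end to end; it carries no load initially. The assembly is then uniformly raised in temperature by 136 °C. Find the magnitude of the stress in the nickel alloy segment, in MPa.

σ ≈ 86.5 MPa (compressive)

If the supports were absent, the total length change would be Σ αᵢΔT Lᵢ = 16.4×10⁻⁶×136×260 + 13.2×10⁻⁶×136×450 + 8.5×10⁻⁶×136×600 = 2.081 mm.
The walls prevent any net length change, so an axial force P (same in every segment) develops. Compatibility: P · Σ Lᵢ/(AᵢEᵢ) = δ_free.
Σ Lᵢ/(AᵢEᵢ) = 260/(400×124×10³) + 450/(2500×207×10³) + 600/(1500×114×10³) = 9.62×10⁻⁶ mm/N.
Hence P = δ_free / Σ(L/AE) = 2.081/9.62×10⁻⁶ = 216.3 kN (compressive).
σ_{nickel alloy} = P / A = 216300 / 2500 = 86.54 MPa.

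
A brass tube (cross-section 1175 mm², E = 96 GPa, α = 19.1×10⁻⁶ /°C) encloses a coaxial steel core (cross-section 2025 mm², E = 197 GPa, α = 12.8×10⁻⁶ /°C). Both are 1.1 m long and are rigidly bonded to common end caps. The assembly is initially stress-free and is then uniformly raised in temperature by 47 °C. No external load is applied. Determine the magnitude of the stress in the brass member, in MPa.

σ ≈ 22.2 MPa (compressive)

Equilibrium of a rigid end plate with no external load gives equal and opposite internal forces ±P in the two members. Since α_{brass} > α_{steel}, heating drives the brass into compression and the steel into tension.
Setting the final lengths equal and cancelling L: (α₁ − α₂)ΔT = P/(A₁E₁) + P/(A₂E₂).
|α₁ − α₂|·ΔT = 6.3×10⁻⁶ × 47 = 0.0002961.
1/(A₁E₁) + 1/(A₂E₂) = 1/(1175×96×10³) + 1/(2025×197×10³) = 1.137×10⁻⁸ N⁻¹.
So P = 0.0002961 / 1.137×10⁻⁸ = 26.04 kN.
σ_{brass} = P/A₁ = 26040/1175 = 22.16 MPa, compressive.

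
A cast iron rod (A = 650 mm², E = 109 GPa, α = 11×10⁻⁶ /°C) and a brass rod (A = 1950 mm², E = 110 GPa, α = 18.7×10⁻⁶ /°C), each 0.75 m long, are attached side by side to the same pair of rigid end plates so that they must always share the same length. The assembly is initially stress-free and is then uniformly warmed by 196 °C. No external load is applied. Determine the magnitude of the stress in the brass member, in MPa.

Both members must finish at the same length. With the larger α, the brass tends to over-expand; the plates restrain it, putting the brass in compression and the cast iron in tension. With no external load the two internal forces are equal and opposite, magnitude P.
Compatibility of the two members (thermal + elastic change equal): (α₁ − α₂)ΔT = P·[1/(A₁E₁) + 1/(A₂E₂)].
|α₁ − α₂|·ΔT = 7.7×10⁻⁶ × 196 = 0.001509.
1/(A₁E₁) + 1/(A₂E₂) = 1/(650×109×10³) + 1/(1950×110×10³) = 1.878×10⁻⁸ N⁻¹.
So P = 0.001509 / 1.878×10⁻⁸ = 80.38 kN.
σ_{brass} = P/A₂ = 80380/1950 = 41.22 MPa, compressive.

σ ≈ 41.2 MPa (compressive)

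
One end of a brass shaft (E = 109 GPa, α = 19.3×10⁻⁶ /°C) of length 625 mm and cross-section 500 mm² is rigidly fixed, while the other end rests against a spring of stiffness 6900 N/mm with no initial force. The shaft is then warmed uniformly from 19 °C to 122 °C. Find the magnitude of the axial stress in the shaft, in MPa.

σ ≈ 15.9 MPa (compressive)

The unrestrained thermal change is αΔT L = 19.3×10⁻⁶ × 103 × 625 = 1.242 mm.
With a force P in the spring, the elastic change of the shaft is PL/(AE) and that of the spring is P/k; compatibility requires their sum to equal δ_free.
So P = δ_free / [L/(AE) + 1/k] = 1.242 / [ 625/(500×109×10³) + 1/(6900) ].
P = 1.242 / 0.0001564 = 7944 N.
σ = P/A = 7944/500 = 15.89 MPa.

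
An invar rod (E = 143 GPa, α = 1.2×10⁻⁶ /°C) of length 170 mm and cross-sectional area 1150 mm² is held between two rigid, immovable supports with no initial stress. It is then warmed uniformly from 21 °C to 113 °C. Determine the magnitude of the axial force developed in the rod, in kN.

The ends cannot move, so σ = EαΔT = 143×10³ × 1.2×10⁻⁶ × 92 = 15.79 MPa.
P = AEαΔT = 1150 × 143×10³ × 1.2×10⁻⁶ × 92 = 18.16 kN (compressive).

P ≈ 18.2 kN (compressive)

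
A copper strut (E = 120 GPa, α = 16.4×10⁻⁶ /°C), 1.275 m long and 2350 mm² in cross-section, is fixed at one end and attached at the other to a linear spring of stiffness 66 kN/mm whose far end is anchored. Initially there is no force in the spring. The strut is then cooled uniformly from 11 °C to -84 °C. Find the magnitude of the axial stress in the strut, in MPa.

σ ≈ 43 MPa (tensile)

If the spring were absent the strut would shorten by αΔT L = 16.4×10⁻⁶ × 95 × 1275 = 1.986 mm.
With a force P in the spring, the elastic change of the strut is PL/(AE) and that of the spring is P/k; compatibility requires their sum to equal δ_free.
So P = δ_free / [L/(AE) + 1/k] = 1.986 / [ 1275/(2350×120×10³) + 1/(66×10³) ].
P = 1.986 / 1.967×10⁻⁵ = 101000 N.
σ = P/A = 101000/2350 = 42.97 MPa.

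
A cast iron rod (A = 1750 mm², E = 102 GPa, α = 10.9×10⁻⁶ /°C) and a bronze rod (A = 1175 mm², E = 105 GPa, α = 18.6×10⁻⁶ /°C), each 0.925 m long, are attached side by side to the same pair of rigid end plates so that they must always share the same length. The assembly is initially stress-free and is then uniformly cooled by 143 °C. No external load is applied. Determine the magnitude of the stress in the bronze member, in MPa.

σ ≈ 68.4 MPa (tensile)

The bronze has the larger α, so on cooling it would change length more than the cast iron if both were free. The rigid plates force a common final length, so the bronze is put into tension and the cast iron into compression, with equal and opposite forces P (no external load).
Compatibility of the two members (thermal + elastic change equal): (α₁ − α₂)ΔT = P·[1/(A₁E₁) + 1/(A₂E₂)].
|α₁ − α₂|·ΔT = 7.7×10⁻⁶ × 143 = 0.001101.
1/(A₁E₁) + 1/(A₂E₂) = 1/(1750×102×10³) + 1/(1175×105×10³) = 1.371×10⁻⁸ N⁻¹.
So P = 0.001101 / 1.371×10⁻⁸ = 80.33 kN.
σ_{bronze} = P/A₂ = 80330/1175 = 68.36 MPa, tensile.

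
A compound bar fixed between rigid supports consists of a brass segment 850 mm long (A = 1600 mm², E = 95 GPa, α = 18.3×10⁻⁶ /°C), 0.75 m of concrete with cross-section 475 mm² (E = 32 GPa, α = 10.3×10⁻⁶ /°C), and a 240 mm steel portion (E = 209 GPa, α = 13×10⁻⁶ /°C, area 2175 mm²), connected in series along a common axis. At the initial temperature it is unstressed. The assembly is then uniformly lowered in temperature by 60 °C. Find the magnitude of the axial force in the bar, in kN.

P ≈ 28.6 kN (tensile)

Free thermal contraction of the whole bar: Σ αᵢΔT Lᵢ = 18.3×10⁻⁶×60×850 + 10.3×10⁻⁶×60×750 + 13×10⁻⁶×60×240 = 1.584 mm.
The rigid supports impose zero overall length change; the single axial force P common to all segments must satisfy P Σ Lᵢ/(AᵢEᵢ) = δ_free.
The series flexibility is Σ Lᵢ/(AᵢEᵢ) = 850/(1600×95×10³) + 750/(475×32×10³) + 240/(2175×209×10³) = 5.546×10⁻⁵ mm/N.
So P = 1.584 / 5.546×10⁻⁵ = 28.56 kN, tensile.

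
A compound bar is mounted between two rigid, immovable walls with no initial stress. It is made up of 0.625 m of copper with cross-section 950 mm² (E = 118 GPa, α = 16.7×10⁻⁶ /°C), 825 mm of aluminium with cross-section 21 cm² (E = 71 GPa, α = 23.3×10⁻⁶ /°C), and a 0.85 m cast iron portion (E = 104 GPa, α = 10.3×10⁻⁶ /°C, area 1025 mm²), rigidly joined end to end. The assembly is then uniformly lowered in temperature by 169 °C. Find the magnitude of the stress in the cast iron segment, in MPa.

With the walls removed the bar would change length by δ_free = Σ αᵢΔT Lᵢ = 16.7×10⁻⁶×169×625 + 23.3×10⁻⁶×169×825 + 10.3×10⁻⁶×169×850 = 6.492 mm.
The rigid supports impose zero overall length change; the single axial force P common to all segments must satisfy P Σ Lᵢ/(AᵢEᵢ) = δ_free.
Σ Lᵢ/(AᵢEᵢ) = 625/(950×118×10³) + 825/(2100×71×10³) + 850/(1025×104×10³) = 1.908×10⁻⁵ mm/N.
P = 6.492 / 1.908×10⁻⁵ = 340200 N = 340.2 kN, tensile.
σ_{cast iron} = P / A = 340200 / 1025 = 331.9 MPa.

σ ≈ 332 MPa (tensile)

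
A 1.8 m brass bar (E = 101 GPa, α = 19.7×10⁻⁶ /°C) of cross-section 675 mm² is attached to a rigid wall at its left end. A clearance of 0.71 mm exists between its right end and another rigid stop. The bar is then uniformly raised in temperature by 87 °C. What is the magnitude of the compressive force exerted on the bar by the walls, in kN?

P ≈ 90 kN

If the wall were absent the bar would grow by αΔT L = 19.7×10⁻⁶ × 87 × 1800 = 3.085 mm.
After closing the 0.71 mm clearance, 3.085 − 0.71 = 2.375 mm of expansion remains to be suppressed by the wall.
That suppressed elongation corresponds to σ = E·Δ/L = 101×10³ × 2.375/1800 = 133.3 MPa.
Force on the wall = σA = 133.3 × 675 mm² = 89.95 kN.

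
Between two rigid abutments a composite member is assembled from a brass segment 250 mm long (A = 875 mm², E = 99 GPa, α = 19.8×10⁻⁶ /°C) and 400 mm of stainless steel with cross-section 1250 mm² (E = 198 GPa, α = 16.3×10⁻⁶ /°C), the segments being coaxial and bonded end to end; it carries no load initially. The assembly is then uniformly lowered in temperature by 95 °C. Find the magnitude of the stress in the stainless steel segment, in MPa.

σ ≈ 194 MPa (tensile)

With the walls removed the bar would change length by δ_free = Σ αᵢΔT Lᵢ = 19.8×10⁻⁶×95×250 + 16.3×10⁻⁶×95×400 = 1.09 mm.
The walls prevent any net length change, so an axial force P (same in every segment) develops. Compatibility: P · Σ Lᵢ/(AᵢEᵢ) = δ_free.
The series flexibility is Σ Lᵢ/(AᵢEᵢ) = 250/(875×99×10³) + 400/(1250×198×10³) = 4.502×10⁻⁶ mm/N.
P = 1.09 / 4.502×10⁻⁶ = 242000 N = 242 kN, tensile.
σ_{stainless steel} = P / A = 242000 / 1250 = 193.6 MPa.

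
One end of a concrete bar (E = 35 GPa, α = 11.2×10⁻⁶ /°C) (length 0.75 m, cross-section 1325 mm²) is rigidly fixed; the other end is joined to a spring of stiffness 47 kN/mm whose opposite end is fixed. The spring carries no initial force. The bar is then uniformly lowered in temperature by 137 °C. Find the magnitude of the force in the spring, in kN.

P ≈ 30.7 kN

Free thermal contraction: δ_free = αΔT L = 11.2×10⁻⁶ × 137 × 750 = 1.151 mm.
With a force P in the spring, the elastic change of the bar is PL/(AE) and that of the spring is P/k; compatibility requires their sum to equal δ_free.
So P = δ_free / [L/(AE) + 1/k] = 1.151 / [ 750/(1325×35×10³) + 1/(47×10³) ].
P = 1.151 / 3.745×10⁻⁵ = 30730 N.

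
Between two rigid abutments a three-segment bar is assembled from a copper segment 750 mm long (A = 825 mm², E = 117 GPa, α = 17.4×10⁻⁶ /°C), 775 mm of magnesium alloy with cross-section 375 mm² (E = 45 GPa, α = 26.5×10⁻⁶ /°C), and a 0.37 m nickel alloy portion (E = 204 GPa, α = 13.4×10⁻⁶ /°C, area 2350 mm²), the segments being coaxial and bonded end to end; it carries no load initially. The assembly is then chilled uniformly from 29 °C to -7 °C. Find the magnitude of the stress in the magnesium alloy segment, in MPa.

If the supports were absent, the total length change would be Σ αᵢΔT Lᵢ = 17.4×10⁻⁶×36×750 + 26.5×10⁻⁶×36×775 + 13.4×10⁻⁶×36×370 = 1.388 mm.
The walls prevent any net length change, so an axial force P (same in every segment) develops. Compatibility: P · Σ Lᵢ/(AᵢEᵢ) = δ_free.
Σ Lᵢ/(AᵢEᵢ) = 750/(825×117×10³) + 775/(375×45×10³) + 370/(2350×204×10³) = 5.447×10⁻⁵ mm/N.
P = 1.388 / 5.447×10⁻⁵ = 25480 N = 25.48 kN, tensile.
σ_{magnesium alloy} = P / A = 25480 / 375 = 67.94 MPa.

σ ≈ 67.9 MPa (tensile)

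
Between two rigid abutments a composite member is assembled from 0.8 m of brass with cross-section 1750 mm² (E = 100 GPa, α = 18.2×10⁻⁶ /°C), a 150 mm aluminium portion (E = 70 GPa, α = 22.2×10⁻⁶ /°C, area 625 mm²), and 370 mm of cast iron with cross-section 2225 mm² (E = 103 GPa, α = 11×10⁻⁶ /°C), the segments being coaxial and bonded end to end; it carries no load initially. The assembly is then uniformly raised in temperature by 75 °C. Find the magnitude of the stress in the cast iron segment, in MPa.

If the supports were absent, the total length change would be Σ αᵢΔT Lᵢ = 18.2×10⁻⁶×75×800 + 22.2×10⁻⁶×75×150 + 11×10⁻⁶×75×370 = 1.647 mm.
Since the ends are fixed, an axial force P builds up, equal in every segment, with P · Σ Lᵢ/(AᵢEᵢ) = δ_free.
The series flexibility is Σ Lᵢ/(AᵢEᵢ) = 800/(1750×100×10³) + 150/(625×70×10³) + 370/(2225×103×10³) = 9.614×10⁻⁶ mm/N.
So P = 1.647 / 9.614×10⁻⁶ = 171.3 kN, compressive.
σ_{cast iron} = P / A = 171300 / 2225 = 76.99 MPa.

σ ≈ 77 MPa (compressive)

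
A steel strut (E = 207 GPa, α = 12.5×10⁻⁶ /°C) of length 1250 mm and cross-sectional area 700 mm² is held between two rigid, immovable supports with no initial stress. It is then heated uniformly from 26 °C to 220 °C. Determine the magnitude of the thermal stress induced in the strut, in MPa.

The supports are rigid, so the total axial strain is zero. The restrained thermal strain is ε = αΔT = 12.5×10⁻⁶ × 194 = 2425×10⁻⁶.
σ = EαΔT = 207×10³ × 12.5×10⁻⁶ × 194 = 502 MPa (compressive; the strut is trying to expand).

σ ≈ 502 MPa (compressive)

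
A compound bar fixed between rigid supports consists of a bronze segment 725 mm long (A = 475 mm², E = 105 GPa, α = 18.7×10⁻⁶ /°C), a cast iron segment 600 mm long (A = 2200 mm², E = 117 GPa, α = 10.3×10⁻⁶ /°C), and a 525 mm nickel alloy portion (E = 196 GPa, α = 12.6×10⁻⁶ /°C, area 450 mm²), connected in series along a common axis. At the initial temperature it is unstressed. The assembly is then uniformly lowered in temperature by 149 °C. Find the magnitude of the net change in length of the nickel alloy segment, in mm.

Free thermal contraction of the whole bar: Σ αᵢΔT Lᵢ = 18.7×10⁻⁶×149×725 + 10.3×10⁻⁶×149×600 + 12.6×10⁻⁶×149×525 = 3.927 mm.
The rigid supports impose zero overall length change; the single axial force P common to all segments must satisfy P Σ Lᵢ/(AᵢEᵢ) = δ_free.
The series flexibility is Σ Lᵢ/(AᵢEᵢ) = 725/(475×105×10³) + 600/(2200×117×10³) + 525/(450×196×10³) = 2.282×10⁻⁵ mm/N.
So P = 3.927 / 2.282×10⁻⁵ = 172.1 kN, tensile.
For the nickel alloy segment, free thermal change = 12.6×10⁻⁶×149×525 = 0.9856 mm and elastic change from P = 172100×525/(450×196×10³) = 1.024 mm; these oppose, so the net change is 0.0386 mm (segment lengthens).

|ΔL| ≈ 0.0386 mm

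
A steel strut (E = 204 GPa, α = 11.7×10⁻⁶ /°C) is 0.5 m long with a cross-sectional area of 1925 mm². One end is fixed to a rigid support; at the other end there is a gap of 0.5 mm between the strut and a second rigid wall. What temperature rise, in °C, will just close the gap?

The gap closes when αΔT L = 0.5 mm, since the strut is still unstressed at that instant.
ΔT = 0.5 / (11.7×10⁻⁶ × 500) = 85.47 °C.

ΔT ≈ 85.5 °C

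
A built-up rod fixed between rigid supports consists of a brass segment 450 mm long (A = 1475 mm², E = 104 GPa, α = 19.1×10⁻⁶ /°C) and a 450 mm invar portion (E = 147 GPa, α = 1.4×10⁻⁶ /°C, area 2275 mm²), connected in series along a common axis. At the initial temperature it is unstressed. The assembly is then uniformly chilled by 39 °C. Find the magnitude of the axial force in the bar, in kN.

P ≈ 84.1 kN (tensile)

With the walls removed the bar would change length by δ_free = Σ αᵢΔT Lᵢ = 19.1×10⁻⁶×39×450 + 1.4×10⁻⁶×39×450 = 0.3598 mm.
The walls prevent any net length change, so an axial force P (same in every segment) develops. Compatibility: P · Σ Lᵢ/(AᵢEᵢ) = δ_free.
Σ Lᵢ/(AᵢEᵢ) = 450/(1475×104×10³) + 450/(2275×147×10³) = 4.279×10⁻⁶ mm/N.
So P = 0.3598 / 4.279×10⁻⁶ = 84.08 kN, tensile.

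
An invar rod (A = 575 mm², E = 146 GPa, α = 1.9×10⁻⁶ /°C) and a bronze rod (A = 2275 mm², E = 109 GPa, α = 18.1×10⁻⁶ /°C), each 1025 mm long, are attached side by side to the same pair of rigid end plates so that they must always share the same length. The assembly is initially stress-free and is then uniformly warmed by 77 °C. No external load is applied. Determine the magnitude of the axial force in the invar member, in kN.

P ≈ 78.2 kN (tensile in the invar)

Both members must finish at the same length. With the larger α, the bronze tends to over-expand; the plates restrain it, putting the bronze in compression and the invar in tension. With no external load the two internal forces are equal and opposite, magnitude P.
Setting the final lengths equal and cancelling L: (α₁ − α₂)ΔT = P/(A₁E₁) + P/(A₂E₂).
|α₁ − α₂|·ΔT = 16.2×10⁻⁶ × 77 = 0.001247.
1/(A₁E₁) + 1/(A₂E₂) = 1/(575×146×10³) + 1/(2275×109×10³) = 1.594×10⁻⁸ N⁻¹.
P = 0.001247 / 1.594×10⁻⁸ = 78230 N = 78.23 kN.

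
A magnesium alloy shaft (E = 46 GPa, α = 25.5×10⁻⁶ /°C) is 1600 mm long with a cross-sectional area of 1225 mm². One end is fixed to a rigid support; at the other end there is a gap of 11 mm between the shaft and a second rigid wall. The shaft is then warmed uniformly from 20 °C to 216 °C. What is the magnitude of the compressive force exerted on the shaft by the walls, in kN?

P ≈ 0 kN

If the wall were absent the shaft would grow by αΔT L = 25.5×10⁻⁶ × 196 × 1600 = 7.997 mm.
Since δ_free = 8 mm is less than the 11 mm gap, the shaft never touches the wall. No axial force develops.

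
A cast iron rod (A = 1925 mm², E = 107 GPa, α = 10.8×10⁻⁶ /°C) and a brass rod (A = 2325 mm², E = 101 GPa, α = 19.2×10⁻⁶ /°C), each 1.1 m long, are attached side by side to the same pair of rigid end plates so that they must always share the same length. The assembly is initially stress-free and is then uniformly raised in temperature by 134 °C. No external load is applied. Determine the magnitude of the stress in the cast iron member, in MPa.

Equilibrium of a rigid end plate with no external load gives equal and opposite internal forces ±P in the two members. Since α_{brass} > α_{cast iron}, heating drives the brass into compression and the cast iron into tension.
Equating the net (thermal + elastic) strains gives |α₁ − α₂|·ΔT = P·[1/(A₁E₁) + 1/(A₂E₂)].
|α₁ − α₂|·ΔT = 8.4×10⁻⁶ × 134 = 0.001126.
1/(A₁E₁) + 1/(A₂E₂) = 1/(1925×107×10³) + 1/(2325×101×10³) = 9.113×10⁻⁹ N⁻¹.
P = 0.001126 / 9.113×10⁻⁹ = 123500 N = 123.5 kN.
σ_{cast iron} = P/A₁ = 123500/1925 = 64.16 MPa, tensile.

σ ≈ 64.2 MPa (tensile)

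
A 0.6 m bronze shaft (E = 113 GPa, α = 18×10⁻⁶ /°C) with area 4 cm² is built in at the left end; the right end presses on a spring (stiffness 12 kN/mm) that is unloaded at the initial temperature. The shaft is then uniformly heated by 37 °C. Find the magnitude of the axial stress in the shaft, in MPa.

Free thermal expansion: δ_free = αΔT L = 18×10⁻⁶ × 37 × 600 = 0.3996 mm.
Let P be the compressive force at the spring. The shaft shortens elastically by PL/(AE) and the spring compresses by P/k; together these equal δ_free.
P [ L/(AE) + 1/k ] = δ_free → P [ 600/(400×113×10³) + 1/(12×10³) ] = 0.3996.
P = 0.3996 / 9.661×10⁻⁵ = 4136 N.
σ = P/A = 4136/400 = 10.34 MPa.

σ ≈ 10.3 MPa (compressive)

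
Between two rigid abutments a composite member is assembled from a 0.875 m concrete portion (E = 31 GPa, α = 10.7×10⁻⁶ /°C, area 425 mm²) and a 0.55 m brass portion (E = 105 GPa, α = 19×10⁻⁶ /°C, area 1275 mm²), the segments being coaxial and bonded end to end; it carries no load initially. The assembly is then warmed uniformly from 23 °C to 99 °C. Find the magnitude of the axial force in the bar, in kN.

Free thermal expansion of the whole bar: Σ αᵢΔT Lᵢ = 10.7×10⁻⁶×76×875 + 19×10⁻⁶×76×550 = 1.506 mm.
The rigid supports impose zero overall length change; the single axial force P common to all segments must satisfy P Σ Lᵢ/(AᵢEᵢ) = δ_free.
The series flexibility is Σ Lᵢ/(AᵢEᵢ) = 875/(425×31×10³) + 550/(1275×105×10³) = 7.052×10⁻⁵ mm/N.
Hence P = δ_free / Σ(L/AE) = 1.506/7.052×10⁻⁵ = 21.35 kN (compressive).

P ≈ 21.4 kN (compressive)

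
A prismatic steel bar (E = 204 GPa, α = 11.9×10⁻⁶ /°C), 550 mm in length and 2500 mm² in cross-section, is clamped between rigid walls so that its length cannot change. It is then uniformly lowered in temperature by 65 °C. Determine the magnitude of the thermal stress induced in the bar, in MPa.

The supports are rigid, so the total axial strain is zero. The restrained thermal strain is ε = αΔT = 11.9×10⁻⁶ × 65 = 773.5×10⁻⁶.
σ = EαΔT = 204×10³ × 11.9×10⁻⁶ × 65 = 157.8 MPa (tensile; the bar is trying to contract).

σ ≈ 158 MPa (tensile)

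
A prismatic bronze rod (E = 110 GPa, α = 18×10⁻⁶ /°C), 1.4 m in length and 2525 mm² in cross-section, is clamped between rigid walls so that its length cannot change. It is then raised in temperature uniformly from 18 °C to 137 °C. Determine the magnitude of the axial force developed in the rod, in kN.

P ≈ 595 kN (compressive)

The ends cannot move, so σ = EαΔT = 110×10³ × 18×10⁻⁶ × 119 = 235.6 MPa.
Then P = σA = 235.6 × 2525 mm² = 594.9 kN, compressive.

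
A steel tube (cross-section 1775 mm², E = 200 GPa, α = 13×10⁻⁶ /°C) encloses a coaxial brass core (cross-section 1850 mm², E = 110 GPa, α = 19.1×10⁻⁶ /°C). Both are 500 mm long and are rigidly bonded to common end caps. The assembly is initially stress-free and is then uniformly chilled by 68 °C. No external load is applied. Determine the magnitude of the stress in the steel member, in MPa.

The brass has the larger α, so on cooling it would change length more than the steel if both were free. The rigid plates force a common final length, so the brass is put into tension and the steel into compression, with equal and opposite forces P (no external load).
Setting the final lengths equal and cancelling L: (α₁ − α₂)ΔT = P/(A₁E₁) + P/(A₂E₂).
|α₁ − α₂|·ΔT = 6.1×10⁻⁶ × 68 = 0.0004148.
1/(A₁E₁) + 1/(A₂E₂) = 1/(1775×200×10³) + 1/(1850×110×10³) = 7.731×10⁻⁹ N⁻¹.
P = 0.0004148 / 7.731×10⁻⁹ = 53650 N = 53.65 kN.
σ_{steel} = P/A₁ = 53650/1775 = 30.23 MPa, compressive.

σ ≈ 30.2 MPa (compressive)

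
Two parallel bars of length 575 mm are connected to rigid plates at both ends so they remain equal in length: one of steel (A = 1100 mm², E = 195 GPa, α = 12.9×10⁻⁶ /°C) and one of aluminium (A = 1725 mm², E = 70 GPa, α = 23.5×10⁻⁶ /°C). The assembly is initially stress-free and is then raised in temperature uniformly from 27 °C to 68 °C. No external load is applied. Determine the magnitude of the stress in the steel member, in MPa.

Both members must finish at the same length. With the larger α, the aluminium tends to over-expand; the plates restrain it, putting the aluminium in compression and the steel in tension. With no external load the two internal forces are equal and opposite, magnitude P.
Equating the net (thermal + elastic) strains gives |α₁ − α₂|·ΔT = P·[1/(A₁E₁) + 1/(A₂E₂)].
|α₁ − α₂|·ΔT = 10.6×10⁻⁶ × 41 = 0.0004346.
1/(A₁E₁) + 1/(A₂E₂) = 1/(1100×195×10³) + 1/(1725×70×10³) = 1.294×10⁻⁸ N⁻¹.
P = 0.0004346 / 1.294×10⁻⁸ = 33580 N = 33.58 kN.
σ_{steel} = P/A₁ = 33580/1100 = 30.52 MPa, tensile.

σ ≈ 30.5 MPa (tensile)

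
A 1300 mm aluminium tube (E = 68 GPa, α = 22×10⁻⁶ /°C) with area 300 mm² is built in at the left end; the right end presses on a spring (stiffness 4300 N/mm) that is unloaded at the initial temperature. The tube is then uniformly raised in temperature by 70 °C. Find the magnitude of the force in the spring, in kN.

P ≈ 6.76 kN

The unrestrained thermal change is αΔT L = 22×10⁻⁶ × 70 × 1300 = 2.002 mm.
Let P be the compressive force at the spring. The tube shortens elastically by PL/(AE) and the spring compresses by P/k; together these equal δ_free.
P [ L/(AE) + 1/k ] = δ_free → P [ 1300/(300×68×10³) + 1/(4300) ] = 2.002.
P = 2.002 / 0.0002963 = 6757 N.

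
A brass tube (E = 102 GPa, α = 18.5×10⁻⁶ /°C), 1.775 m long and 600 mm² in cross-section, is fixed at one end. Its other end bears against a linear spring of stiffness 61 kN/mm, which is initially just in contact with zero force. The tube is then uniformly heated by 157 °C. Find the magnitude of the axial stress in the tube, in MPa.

The unrestrained thermal change is αΔT L = 18.5×10⁻⁶ × 157 × 1775 = 5.155 mm.
Let P be the compressive force at the spring. The tube shortens elastically by PL/(AE) and the spring compresses by P/k; together these equal δ_free.
So P = δ_free / [L/(AE) + 1/k] = 5.155 / [ 1775/(600×102×10³) + 1/(61×10³) ].
P = 5.155 / 4.54×10⁻⁵ = 113600 N.
σ = P/A = 113600/600 = 189.3 MPa.

σ ≈ 189 MPa (compressive)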